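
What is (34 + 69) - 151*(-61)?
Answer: 9314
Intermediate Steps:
(34 + 69) - 151*(-61) = 103 + 9211 = 9314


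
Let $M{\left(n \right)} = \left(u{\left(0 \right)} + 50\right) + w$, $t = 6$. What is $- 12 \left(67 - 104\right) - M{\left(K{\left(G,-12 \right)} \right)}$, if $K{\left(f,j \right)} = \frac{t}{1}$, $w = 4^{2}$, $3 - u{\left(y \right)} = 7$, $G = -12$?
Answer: $382$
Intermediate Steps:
$u{\left(y \right)} = -4$ ($u{\left(y \right)} = 3 - 7 = -4$)
$w = 16$
$K{\left(f,j \right)} = 6$ ($K{\left(f,j \right)} = \frac{6}{1} = 6 \cdot 1 = 6$)
$M{\left(n \right)} = 62$ ($M{\left(n \right)} = \left(-4 + 50\right) + 16 = 46 + 16 = 62$)
$- 12 \left(67 - 104\right) - M{\left(K{\left(G,-12 \right)} \right)} = - 12 \left(67 - 104\right) - 62 = \left(-12\right) \left(-37\right) - 62 = 444 - 62 = 382$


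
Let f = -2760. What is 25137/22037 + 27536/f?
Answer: -67179089/7602765 ≈ -8.8361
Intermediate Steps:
25137/22037 + 27536/f = 25137/22037 + 27536/(-2760) = 25137*(1/22037) + 27536*(-1/2760) = 25137/22037 - 3442/345 = -67179089/7602765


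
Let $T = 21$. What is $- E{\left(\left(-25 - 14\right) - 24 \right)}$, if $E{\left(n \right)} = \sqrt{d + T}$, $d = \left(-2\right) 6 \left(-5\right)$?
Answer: $-9$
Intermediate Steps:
$d = 60$ ($d = \left(-12\right) \left(-5\right) = 60$)
$E{\left(n \right)} = 9$ ($E{\left(n \right)} = \sqrt{60 + 21} = \sqrt{81} = 9$)
$- E{\left(\left(-25 - 14\right) - 24 \right)} = \left(-1\right) 9 = -9$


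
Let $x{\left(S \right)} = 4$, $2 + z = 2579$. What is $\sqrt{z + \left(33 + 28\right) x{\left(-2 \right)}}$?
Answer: $\sqrt{2821} \approx 53.113$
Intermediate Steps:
$z = 2577$ ($z = -2 + 2579 = 2577$)
$\sqrt{z + \left(33 + 28\right) x{\left(-2 \right)}} = \sqrt{2577 + \left(33 + 28\right) 4} = \sqrt{2577 + 61 \cdot 4} = \sqrt{2577 + 244} = \sqrt{2821}$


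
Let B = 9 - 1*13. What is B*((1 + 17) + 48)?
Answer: -264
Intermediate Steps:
B = -4 (B = 9 - 13 = -4)
B*((1 + 17) + 48) = -4*((1 + 17) + 48) = -4*(18 + 48) = -4*66 = -264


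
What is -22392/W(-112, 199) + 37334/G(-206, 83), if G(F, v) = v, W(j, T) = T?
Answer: 5570930/16517 ≈ 337.28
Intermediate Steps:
-22392/W(-112, 199) + 37334/G(-206, 83) = -22392/199 + 37334/83 = 5570930/16517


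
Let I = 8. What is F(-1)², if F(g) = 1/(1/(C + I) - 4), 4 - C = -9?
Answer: 441/6889 ≈ 0.064015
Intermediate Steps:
C = 13 (C = 4 - 1*(-9) = 4 + 9 = 13)
F(g) = -21/83 (F(g) = 1/(1/(13 + 8) - 4) = 1/(1/21 - 4) = 1/(-83/21) = -21/83)
F(-1)² = (-21/83)² = 441/6889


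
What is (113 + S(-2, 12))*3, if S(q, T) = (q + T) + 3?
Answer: 378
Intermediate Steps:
S(q, T) = 3 + T + q (S(q, T) = (T + q) + 3 = 3 + T + q)
(113 + S(-2, 12))*3 = (113 + (3 + 12 - 2))*3 = (113 + 13)*3 = 126*3 = 378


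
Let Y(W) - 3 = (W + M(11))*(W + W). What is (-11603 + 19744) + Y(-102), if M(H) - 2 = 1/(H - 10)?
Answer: 28340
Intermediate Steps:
M(H) = 2 + 1/(-10 + H) (M(H) = 2 + 1/(H - 10) = 2 + 1/(-10 + H))
Y(W) = 3 + 2*W*(3 + W) (Y(W) = 3 + (W + (-19 + 2*11)/(-10 + 11))*(W + W) = 3 + (W + (-19 + 22)/1)*(2*W) = 3 + (W + 1*3)*(2*W) = 3 + (W + 3)*(2*W) = 3 + (3 + W)*(2*W) = 3 + 2*W*(3 + W))
(-11603 + 19744) + Y(-102) = (-11603 + 19744) + (3 + 2*(-102)**2 + 6*(-102)) = 8141 + (3 + 2*10404 - 612) = 8141 + (3 + 20808 - 612) = 8141 + 20199 = 28340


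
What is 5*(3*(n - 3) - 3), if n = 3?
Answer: -15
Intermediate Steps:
5*(3*(n - 3) - 3) = 5*(3*(3 - 3) - 3) = 5*(3*0 - 3) = 5*(0 - 3) = 5*(-3) = -15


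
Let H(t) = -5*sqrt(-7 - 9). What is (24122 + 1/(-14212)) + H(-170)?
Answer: 342821863/14212 - 20*I ≈ 24122.0 - 20.0*I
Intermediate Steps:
H(t) = -20*I
(24122 + 1/(-14212)) + H(-170) = (24122 + 1/(-14212)) - 20*I = (24122 - 1/14212) - 20*I = 342821863/14212 - 20*I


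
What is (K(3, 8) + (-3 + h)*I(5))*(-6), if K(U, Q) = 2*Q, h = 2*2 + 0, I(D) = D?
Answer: -126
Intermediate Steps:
h = 4 (h = 4 + 0 = 4)
(K(3, 8) + (-3 + h)*I(5))*(-6) = (2*8 + (-3 + 4)*5)*(-6) = (16 + 1*5)*(-6) = (16 + 5)*(-6) = 21*(-6) = -126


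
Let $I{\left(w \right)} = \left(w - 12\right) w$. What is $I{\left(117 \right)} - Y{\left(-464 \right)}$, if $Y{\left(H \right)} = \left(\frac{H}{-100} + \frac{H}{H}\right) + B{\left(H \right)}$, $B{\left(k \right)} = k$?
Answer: $\frac{318584}{25} \approx 12743.0$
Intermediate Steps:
$Y{\left(H \right)} = 1 + \frac{99 H}{100}$ ($Y{\left(H \right)} = \left(\frac{H}{-100} + \frac{H}{H}\right) + H = \left(H \left(- \frac{1}{100}\right) + 1\right) + H = \left(- \frac{H}{100} + 1\right) + H = \left(1 - \frac{H}{100}\right) + H = 1 + \frac{99 H}{100}$)
$I{\left(w \right)} = w \left(-12 + w\right)$ ($I{\left(w \right)} = \left(-12 + w\right) w = w \left(-12 + w\right)$)
$I{\left(117 \right)} - Y{\left(-464 \right)} = 117 \left(-12 + 117\right) - \left(1 + \frac{99}{100} \left(-464\right)\right) = 117 \cdot 105 - \left(1 - \frac{11484}{25}\right) = 12285 - - \frac{11459}{25} = 12285 + \frac{11459}{25} = \frac{318584}{25}$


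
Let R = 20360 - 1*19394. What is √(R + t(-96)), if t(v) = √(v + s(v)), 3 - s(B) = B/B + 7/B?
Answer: √(139104 + 6*I*√54102)/12 ≈ 31.081 + 0.15591*I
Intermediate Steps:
s(B) = 2 - 7/B (s(B) = 3 - (B/B + 7/B) = 3 - (1 + 7/B) = 3 + (-1 - 7/B) = 2 - 7/B)
t(v) = √(2 + v - 7/v) (t(v) = √(v + (2 - 7/v)) = √(2 + v - 7/v))
R = 966 (R = 20360 - 19394 = 966)
√(R + t(-96)) = √(966 + √(2 - 96 - 7/(-96))) = √(966 + √(2 - 96 - 7*(-1/96))) = √(966 + √(2 - 96 + 7/96)) = √(966 + √(-9017/96)) = √(966 + I*√54102/24)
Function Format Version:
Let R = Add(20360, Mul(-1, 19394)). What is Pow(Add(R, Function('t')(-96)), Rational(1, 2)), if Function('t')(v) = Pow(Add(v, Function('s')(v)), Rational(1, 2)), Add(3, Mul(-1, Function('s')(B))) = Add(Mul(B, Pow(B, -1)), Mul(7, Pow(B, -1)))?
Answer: Mul(Rational(1, 12), Pow(Add(139104, Mul(6, I, Pow(54102, Rational(1, 2)))), Rational(1, 2))) ≈ Add(31.081, Mul(0.15591, I))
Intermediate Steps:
Function('s')(B) = Add(2, Mul(-7, Pow(B, -1))) (Function('s')(B) = Add(3, Mul(-1, Add(Mul(B, Pow(B, -1)), Mul(7, Pow(B, -1))))) = Add(3, Mul(-1, Add(1, Mul(7, Pow(B, -1))))) = Add(3, Add(-1, Mul(-7, Pow(B, -1)))) = Add(2, Mul(-7, Pow(B, -1))))
Function('t')(v) = Pow(Add(2, v, Mul(-7, Pow(v, -1))), Rational(1, 2)) (Function('t')(v) = Pow(Add(v, Add(2, Mul(-7, Pow(v, -1)))), Rational(1, 2)) = Pow(Add(2, v, Mul(-7, Pow(v, -1))), Rational(1, 2)))
R = 966 (R = Add(20360, -19394) = 966)
Pow(Add(R, Function('t')(-96)), Rational(1, 2)) = Pow(Add(966, Pow(Add(2, -96, Mul(-7, Pow(-96, -1))), Rational(1, 2))), Rational(1, 2)) = Pow(Add(966, Pow(Add(2, -96, Mul(-7, Rational(-1, 96))), Rational(1, 2))), Rational(1, 2)) = Pow(Add(966, Pow(Add(2, -96, Rational(7, 96)), Rational(1, 2))), Rational(1, 2)) = Pow(Add(966, Pow(Rational(-9017, 96), Rational(1, 2))), Rational(1, 2)) = Pow(Add(966, Mul(Rational(1, 24), I, Pow(54102, Rational(1, 2)))), Rational(1, 2))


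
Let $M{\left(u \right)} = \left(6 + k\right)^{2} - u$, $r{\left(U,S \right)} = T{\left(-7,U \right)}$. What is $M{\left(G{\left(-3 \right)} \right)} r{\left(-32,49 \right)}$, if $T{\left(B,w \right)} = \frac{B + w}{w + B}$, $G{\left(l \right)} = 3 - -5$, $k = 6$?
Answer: $136$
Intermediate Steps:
$G{\left(l \right)} = 8$ ($G{\left(l \right)} = 3 + 5 = 8$)
$T{\left(B,w \right)} = 1$ ($T{\left(B,w \right)} = \frac{B + w}{B + w} = 1$)
$r{\left(U,S \right)} = 1$
$M{\left(u \right)} = 144 - u$ ($M{\left(u \right)} = \left(6 + 6\right)^{2} - u = 12^{2} - u = 144 - u$)
$M{\left(G{\left(-3 \right)} \right)} r{\left(-32,49 \right)} = \left(144 - 8\right) 1 = 136 \cdot 1 = 136$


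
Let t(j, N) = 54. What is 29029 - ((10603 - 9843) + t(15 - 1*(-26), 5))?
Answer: 28215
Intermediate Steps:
29029 - ((10603 - 9843) + t(15 - 1*(-26), 5)) = 29029 - ((10603 - 9843) + 54) = 29029 - (760 + 54) = 29029 - 1*814 = 29029 - 814 = 28215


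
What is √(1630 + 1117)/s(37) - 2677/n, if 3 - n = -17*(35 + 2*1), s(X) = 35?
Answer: -2677/632 + √2747/35 ≈ -2.7383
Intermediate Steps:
n = 632 (n = 3 - (-17)*(35 + 2*1) = 3 - (-17)*(35 + 2) = 3 - (-17)*37 = 3 - 1*(-629) = 3 + 629 = 632)
√(1630 + 1117)/s(37) - 2677/n = √(1630 + 1117)/35 - 2677/632 = √2747*(1/35) - 2677*1/632 = √2747/35 - 2677/632 = -2677/632 + √2747/35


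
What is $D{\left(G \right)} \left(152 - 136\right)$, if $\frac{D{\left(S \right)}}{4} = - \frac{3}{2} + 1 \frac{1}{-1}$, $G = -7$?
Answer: $-160$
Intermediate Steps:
$D{\left(S \right)} = -10$ ($D{\left(S \right)} = 4 \left(- \frac{3}{2} + 1 \frac{1}{-1}\right) = 4 \left(\left(-3\right) \frac{1}{2} + 1 \left(-1\right)\right) = 4 \left(- \frac{3}{2} - 1\right) = 4 \left(- \frac{5}{2}\right) = -10$)
$D{\left(G \right)} \left(152 - 136\right) = - 10 \left(152 - 136\right) = \left(-10\right) 16 = -160$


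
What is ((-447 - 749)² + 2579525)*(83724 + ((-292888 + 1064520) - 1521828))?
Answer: -2672513398152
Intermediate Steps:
((-447 - 749)² + 2579525)*(83724 + ((-292888 + 1064520) - 1521828)) = ((-1196)² + 2579525)*(83724 + (771632 - 1521828)) = (1430416 + 2579525)*(83724 - 750196) = 4009941*(-666472) = -2672513398152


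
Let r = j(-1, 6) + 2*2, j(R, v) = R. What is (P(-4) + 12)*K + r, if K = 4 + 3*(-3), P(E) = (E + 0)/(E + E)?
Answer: -119/2 ≈ -59.500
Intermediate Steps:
P(E) = ½ (P(E) = E/((2*E)) = E*(1/(2*E)) = ½)
K = -5 (K = 4 - 9 = -5)
r = 3 (r = -1 + 2*2 = -1 + 4 = 3)
(P(-4) + 12)*K + r = (½ + 12)*(-5) + 3 = (25/2)*(-5) + 3 = -125/2 + 3 = -119/2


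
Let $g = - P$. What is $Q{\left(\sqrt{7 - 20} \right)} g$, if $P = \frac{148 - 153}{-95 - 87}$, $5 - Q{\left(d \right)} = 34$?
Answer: $\frac{145}{182} \approx 0.7967$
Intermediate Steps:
$Q{\left(d \right)} = -29$ ($Q{\left(d \right)} = 5 - 34 = -29$)
$P = \frac{5}{182}$ ($P = - \frac{5}{-182} = \left(-5\right) \left(- \frac{1}{182}\right) = \frac{5}{182} \approx 0.027473$)
$g = - \frac{5}{182}$ ($g = \left(-1\right) \frac{5}{182} = - \frac{5}{182} \approx -0.027473$)
$Q{\left(\sqrt{7 - 20} \right)} g = \left(-29\right) \left(- \frac{5}{182}\right) = \frac{145}{182}$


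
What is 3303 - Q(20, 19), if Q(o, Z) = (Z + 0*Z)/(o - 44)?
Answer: 79291/24 ≈ 3303.8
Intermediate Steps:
Q(o, Z) = Z/(-44 + o) (Q(o, Z) = (Z + 0)/(-44 + o) = Z/(-44 + o))
3303 - Q(20, 19) = 3303 - 19/(-44 + 20) = 3303 - 19/(-24) = 3303 - 19*(-1)/24 = 3303 - 1*(-19/24) = 3303 + 19/24 = 79291/24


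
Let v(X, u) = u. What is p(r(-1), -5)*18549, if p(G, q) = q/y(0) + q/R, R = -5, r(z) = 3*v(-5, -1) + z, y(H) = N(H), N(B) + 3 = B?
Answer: 49464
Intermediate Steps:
N(B) = -3 + B
y(H) = -3 + H
r(z) = -3 + z (r(z) = 3*(-1) + z = -3 + z)
p(G, q) = -8*q/15 (p(G, q) = q/(-3 + 0) + q/(-5) = q/(-3) + q*(-⅕) = q*(-⅓) - q/5 = -q/3 - q/5 = -8*q/15)
p(r(-1), -5)*18549 = -8/15*(-5)*18549 = (8/3)*18549 = 49464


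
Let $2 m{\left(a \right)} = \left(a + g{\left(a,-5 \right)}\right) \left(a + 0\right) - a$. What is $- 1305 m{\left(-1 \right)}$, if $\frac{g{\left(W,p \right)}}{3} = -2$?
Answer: $-5220$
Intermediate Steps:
$g{\left(W,p \right)} = -6$ ($g{\left(W,p \right)} = 3 \left(-2\right) = -6$)
$m{\left(a \right)} = - \frac{a}{2} + \frac{a \left(-6 + a\right)}{2}$ ($m{\left(a \right)} = \frac{\left(a - 6\right) \left(a + 0\right) - a}{2} = \frac{\left(-6 + a\right) a - a}{2} = \frac{a \left(-6 + a\right) - a}{2} = \frac{- a + a \left(-6 + a\right)}{2} = - \frac{a}{2} + \frac{a \left(-6 + a\right)}{2}$)
$- 1305 m{\left(-1 \right)} = - 1305 \cdot \frac{1}{2} \left(-1\right) \left(-7 - 1\right) = - 1305 \cdot \frac{1}{2} \left(-1\right) \left(-8\right) = \left(-1305\right) 4 = -5220$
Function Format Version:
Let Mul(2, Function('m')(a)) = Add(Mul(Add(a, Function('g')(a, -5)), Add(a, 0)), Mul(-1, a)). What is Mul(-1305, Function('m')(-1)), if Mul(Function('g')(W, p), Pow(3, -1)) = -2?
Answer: -5220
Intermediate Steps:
Function('g')(W, p) = -6 (Function('g')(W, p) = Mul(3, -2) = -6)
Function('m')(a) = Add(Mul(Rational(-1, 2), a), Mul(Rational(1, 2), a, Add(-6, a))) (Function('m')(a) = Mul(Rational(1, 2), Add(Mul(Add(a, -6), Add(a, 0)), Mul(-1, a))) = Mul(Rational(1, 2), Add(Mul(Add(-6, a), a), Mul(-1, a))) = Mul(Rational(1, 2), Add(Mul(a, Add(-6, a)), Mul(-1, a))) = Mul(Rational(1, 2), Add(Mul(-1, a), Mul(a, Add(-6, a)))) = Add(Mul(Rational(-1, 2), a), Mul(Rational(1, 2), a, Add(-6, a))))
Mul(-1305, Function('m')(-1)) = Mul(-1305, Mul(Rational(1, 2), -1, Add(-7, -1))) = Mul(-1305, Mul(Rational(1, 2), -1, -8)) = Mul(-1305, 4) = -5220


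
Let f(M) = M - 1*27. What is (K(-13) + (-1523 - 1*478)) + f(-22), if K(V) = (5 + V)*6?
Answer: -2098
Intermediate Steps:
f(M) = -27 + M (f(M) = M - 27 = -27 + M)
K(V) = 30 + 6*V
(K(-13) + (-1523 - 1*478)) + f(-22) = ((30 + 6*(-13)) + (-1523 - 1*478)) + (-27 - 22) = ((30 - 78) + (-1523 - 478)) - 49 = (-48 - 2001) - 49 = -2049 - 49 = -2098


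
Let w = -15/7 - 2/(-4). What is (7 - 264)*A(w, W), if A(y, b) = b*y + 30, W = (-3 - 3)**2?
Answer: 52428/7 ≈ 7489.7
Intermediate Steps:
w = -23/14 (w = -15*1/7 - 2*(-1/4) = -15/7 + 1/2 = -23/14 ≈ -1.6429)
W = 36 (W = (-6)**2 = 36)
A(y, b) = 30 + b*y
(7 - 264)*A(w, W) = (7 - 264)*(30 + 36*(-23/14)) = -257*(30 - 414/7) = -257*(-204/7) = 52428/7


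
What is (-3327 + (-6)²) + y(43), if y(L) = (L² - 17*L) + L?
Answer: -2130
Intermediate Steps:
y(L) = L² - 16*L
(-3327 + (-6)²) + y(43) = (-3327 + (-6)²) + 43*(-16 + 43) = (-3327 + 36) + 43*27 = -3291 + 1161 = -2130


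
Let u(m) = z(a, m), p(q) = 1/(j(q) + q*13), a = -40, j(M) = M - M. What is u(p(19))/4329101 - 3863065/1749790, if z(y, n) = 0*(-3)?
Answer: -772613/349958 ≈ -2.2077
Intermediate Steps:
j(M) = 0
z(y, n) = 0
p(q) = 1/(13*q) (p(q) = 1/(0 + q*13) = 1/(0 + 13*q) = 1/(13*q))
u(m) = 0
u(p(19))/4329101 - 3863065/1749790 = 0/4329101 - 3863065/1749790 = 0*(1/4329101) - 3863065*1/1749790 = 0 - 772613/349958 = -772613/349958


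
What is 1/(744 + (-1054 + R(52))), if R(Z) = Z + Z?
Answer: -1/206 ≈ -0.0048544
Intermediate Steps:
R(Z) = 2*Z
1/(744 + (-1054 + R(52))) = 1/(744 + (-1054 + 2*52)) = 1/(744 + (-1054 + 104)) = 1/(744 - 950) = 1/(-206) = -1/206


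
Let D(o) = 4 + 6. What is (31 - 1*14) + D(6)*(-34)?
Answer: -323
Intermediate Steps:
D(o) = 10
(31 - 1*14) + D(6)*(-34) = (31 - 1*14) + 10*(-34) = (31 - 14) - 340 = 17 - 340 = -323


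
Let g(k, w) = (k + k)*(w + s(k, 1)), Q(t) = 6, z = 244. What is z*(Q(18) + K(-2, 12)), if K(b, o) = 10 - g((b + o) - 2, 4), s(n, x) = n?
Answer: -42944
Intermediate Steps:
g(k, w) = 2*k*(k + w) (g(k, w) = (k + k)*(w + k) = (2*k)*(k + w) = 2*k*(k + w))
K(b, o) = 10 - 2*(-2 + b + o)*(2 + b + o) (K(b, o) = 10 - 2*((b + o) - 2)*(((b + o) - 2) + 4) = 10 - 2*(-2 + b + o)*((-2 + b + o) + 4) = 10 - 2*(-2 + b + o)*(2 + b + o))
z*(Q(18) + K(-2, 12)) = 244*(6 + (10 - 2*(-2 - 2 + 12)*(2 - 2 + 12))) = 244*(6 + (10 - 2*8*12)) = 244*(6 + (10 - 192)) = 244*(6 - 182) = 244*(-176) = -42944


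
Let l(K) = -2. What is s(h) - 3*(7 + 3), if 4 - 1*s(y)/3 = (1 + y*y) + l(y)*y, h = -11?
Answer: -450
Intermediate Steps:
s(y) = 9 - 3*y² + 6*y (s(y) = 12 - 3*((1 + y*y) - 2*y) = 12 - 3*((1 + y²) - 2*y) = 12 - 3*(1 + y² - 2*y) = 12 + (-3 - 3*y² + 6*y) = 9 - 3*y² + 6*y)
s(h) - 3*(7 + 3) = (9 - 3*(-11)² + 6*(-11)) - 3*(7 + 3) = (9 - 3*121 - 66) - 3*10 = (9 - 363 - 66) - 30 = -420 - 30 = -450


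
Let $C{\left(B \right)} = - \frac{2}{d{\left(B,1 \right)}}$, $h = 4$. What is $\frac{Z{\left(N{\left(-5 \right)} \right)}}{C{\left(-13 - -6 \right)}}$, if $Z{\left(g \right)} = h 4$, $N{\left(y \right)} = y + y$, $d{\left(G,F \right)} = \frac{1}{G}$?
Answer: $\frac{8}{7} \approx 1.1429$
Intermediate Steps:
$N{\left(y \right)} = 2 y$
$C{\left(B \right)} = - 2 B$ ($C{\left(B \right)} = - \frac{2}{\frac{1}{B}} = - 2 B$)
$Z{\left(g \right)} = 16$ ($Z{\left(g \right)} = 4 \cdot 4 = 16$)
$\frac{Z{\left(N{\left(-5 \right)} \right)}}{C{\left(-13 - -6 \right)}} = \frac{16}{\left(-2\right) \left(-13 - -6\right)} = \frac{16}{\left(-2\right) \left(-13 + 6\right)} = \frac{16}{\left(-2\right) \left(-7\right)} = \frac{16}{14} = 16 \cdot \frac{1}{14} = \frac{8}{7}$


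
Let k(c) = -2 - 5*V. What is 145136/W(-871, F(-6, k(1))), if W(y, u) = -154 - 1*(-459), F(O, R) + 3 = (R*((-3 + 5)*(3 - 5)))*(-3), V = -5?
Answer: 145136/305 ≈ 475.86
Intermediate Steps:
k(c) = 23 (k(c) = -2 - 5*(-5) = -2 + 25 = 23)
F(O, R) = -3 + 12*R (F(O, R) = -3 + (R*((-3 + 5)*(3 - 5)))*(-3) = -3 + (R*(2*(-2)))*(-3) = -3 + (R*(-4))*(-3) = -3 - 4*R*(-3) = -3 + 12*R)
W(y, u) = 305 (W(y, u) = -154 + 459 = 305)
145136/W(-871, F(-6, k(1))) = 145136/305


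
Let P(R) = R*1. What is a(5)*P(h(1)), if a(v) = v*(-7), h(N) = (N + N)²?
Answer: -140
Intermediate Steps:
h(N) = 4*N² (h(N) = (2*N)² = 4*N²)
P(R) = R
a(v) = -7*v
a(5)*P(h(1)) = (-7*5)*(4*1²) = -140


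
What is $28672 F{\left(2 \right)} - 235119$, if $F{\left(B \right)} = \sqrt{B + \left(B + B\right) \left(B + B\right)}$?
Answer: $-235119 + 86016 \sqrt{2} \approx -1.1347 \cdot 10^{5}$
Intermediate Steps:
$F{\left(B \right)} = \sqrt{B + 4 B^{2}}$ ($F{\left(B \right)} = \sqrt{B + 2 B 2 B} = \sqrt{B + 4 B^{2}}$)
$28672 F{\left(2 \right)} - 235119 = 28672 \sqrt{2 \left(1 + 4 \cdot 2\right)} - 235119 = 28672 \sqrt{2 \left(1 + 8\right)} - 235119 = 28672 \sqrt{2 \cdot 9} - 235119 = 28672 \sqrt{18} - 235119 = 28672 \cdot 3 \sqrt{2} - 235119 = 86016 \sqrt{2} - 235119 = -235119 + 86016 \sqrt{2}$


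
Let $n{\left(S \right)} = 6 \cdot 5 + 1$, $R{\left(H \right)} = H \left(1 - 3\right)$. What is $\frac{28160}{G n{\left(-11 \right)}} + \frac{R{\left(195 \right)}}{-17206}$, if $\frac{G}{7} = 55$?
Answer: $\frac{635293}{266693} \approx 2.3821$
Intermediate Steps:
$R{\left(H \right)} = - 2 H$ ($R{\left(H \right)} = H \left(-2\right) = - 2 H$)
$G = 385$ ($G = 7 \cdot 55 = 385$)
$n{\left(S \right)} = 31$ ($n{\left(S \right)} = 30 + 1 = 31$)
$\frac{28160}{G n{\left(-11 \right)}} + \frac{R{\left(195 \right)}}{-17206} = \frac{28160}{385 \cdot 31} + \frac{\left(-2\right) 195}{-17206} = \frac{28160}{11935} - - \frac{195}{8603} = 28160 \cdot \frac{1}{11935} + \frac{195}{8603} = \frac{512}{217} + \frac{195}{8603} = \frac{635293}{266693}$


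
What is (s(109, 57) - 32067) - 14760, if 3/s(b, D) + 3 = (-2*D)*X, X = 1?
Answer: -1826254/39 ≈ -46827.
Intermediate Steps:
s(b, D) = 3/(-3 - 2*D) (s(b, D) = 3/(-3 - 2*D*1) = 3/(-3 - 2*D))
(s(109, 57) - 32067) - 14760 = (-3/(3 + 2*57) - 32067) - 14760 = (-3/(3 + 114) - 32067) - 14760 = (-3/117 - 32067) - 14760 = (-3*1/117 - 32067) - 14760 = (-1/39 - 32067) - 14760 = -1250614/39 - 14760 = -1826254/39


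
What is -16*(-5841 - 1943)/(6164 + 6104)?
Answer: 31136/3067 ≈ 10.152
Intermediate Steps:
-16*(-5841 - 1943)/(6164 + 6104) = -(-124544)/12268 = -16*(-1946/3067) = 31136/3067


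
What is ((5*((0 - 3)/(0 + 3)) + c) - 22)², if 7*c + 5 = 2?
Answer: 36864/49 ≈ 752.33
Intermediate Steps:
c = -3/7 (c = -5/7 + (⅐)*2 = -5/7 + 2/7 = -3/7 ≈ -0.42857)
((5*((0 - 3)/(0 + 3)) + c) - 22)² = ((5*((0 - 3)/(0 + 3)) - 3/7) - 22)² = ((5*(-3/3) - 3/7) - 22)² = ((5*(-3*⅓) - 3/7) - 22)² = ((5*(-1) - 3/7) - 22)² = ((-5 - 3/7) - 22)² = (-38/7 - 22)² = (-192/7)² = 36864/49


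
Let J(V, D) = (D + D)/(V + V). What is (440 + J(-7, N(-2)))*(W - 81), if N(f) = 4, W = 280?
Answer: 612124/7 ≈ 87446.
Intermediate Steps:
J(V, D) = D/V (J(V, D) = (2*D)/((2*V)) = (2*D)*(1/(2*V)) = D/V)
(440 + J(-7, N(-2)))*(W - 81) = (440 + 4/(-7))*(280 - 81) = (440 + 4*(-⅐))*199 = (440 - 4/7)*199 = (3076/7)*199 = 612124/7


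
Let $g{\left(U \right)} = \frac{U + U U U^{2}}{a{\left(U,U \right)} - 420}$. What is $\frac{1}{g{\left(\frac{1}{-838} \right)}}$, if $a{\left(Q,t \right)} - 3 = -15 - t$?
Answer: $\frac{213038758071080}{588480471} \approx 3.6202 \cdot 10^{5}$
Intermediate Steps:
$a{\left(Q,t \right)} = -12 - t$ ($a{\left(Q,t \right)} = 3 - \left(15 + t\right) = -12 - t$)
$g{\left(U \right)} = \frac{U + U^{4}}{-432 - U}$ ($g{\left(U \right)} = \frac{U + U U U^{2}}{\left(-12 - U\right) - 420} = \frac{U + U^{2} U^{2}}{-432 - U} = \frac{U + U^{4}}{-432 - U}$)
$\frac{1}{g{\left(\frac{1}{-838} \right)}} = \frac{1}{\frac{1}{432 + \frac{1}{-838}} \left(- \frac{1}{-838} - \left(\frac{1}{-838}\right)^{4}\right)} = \frac{1}{\frac{1}{432 - \frac{1}{838}} \left(\left(-1\right) \left(- \frac{1}{838}\right) - \left(- \frac{1}{838}\right)^{4}\right)} = \frac{1}{\frac{1}{\frac{362015}{838}} \left(\frac{1}{838} - \frac{1}{493146635536}\right)} = \frac{1}{\frac{838}{362015} \left(\frac{1}{838} - \frac{1}{493146635536}\right)} = \frac{1}{\frac{838}{362015} \cdot \frac{588480471}{493146635536}} = \frac{1}{\frac{588480471}{213038758071080}} = \frac{213038758071080}{588480471}$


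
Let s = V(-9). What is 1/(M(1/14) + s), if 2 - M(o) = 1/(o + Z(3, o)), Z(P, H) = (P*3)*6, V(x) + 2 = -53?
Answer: -757/40135 ≈ -0.018861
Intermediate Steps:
V(x) = -55 (V(x) = -2 - 53 = -55)
s = -55
Z(P, H) = 18*P (Z(P, H) = (3*P)*6 = 18*P)
M(o) = 2 - 1/(54 + o) (M(o) = 2 - 1/(o + 18*3) = 2 - 1/(o + 54) = 2 - 1/(54 + o))
1/(M(1/14) + s) = 1/((107 + 2/14)/(54 + 1/14) - 55) = 1/((107 + 2*(1/14))/(54 + 1/14) - 55) = 1/((107 + ⅐)/(757/14) - 55) = 1/((14/757)*(750/7) - 55) = 1/(1500/757 - 55) = 1/(-40135/757) = -757/40135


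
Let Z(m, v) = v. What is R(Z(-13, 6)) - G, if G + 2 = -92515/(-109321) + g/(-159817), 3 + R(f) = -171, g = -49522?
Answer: -3025272196521/17471354257 ≈ -173.16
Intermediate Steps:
R(f) = -174 (R(f) = -3 - 171 = -174)
G = -14743444197/17471354257 (G = -2 + (-92515/(-109321) - 49522/(-159817)) = -2 + (-92515*(-1/109321) - 49522*(-1/159817)) = -2 + (92515/109321 + 49522/159817) = -2 + 20199264317/17471354257 = -14743444197/17471354257 ≈ -0.84386)
R(Z(-13, 6)) - G = -174 - 1*(-14743444197/17471354257) = -174 + 14743444197/17471354257 = -3025272196521/17471354257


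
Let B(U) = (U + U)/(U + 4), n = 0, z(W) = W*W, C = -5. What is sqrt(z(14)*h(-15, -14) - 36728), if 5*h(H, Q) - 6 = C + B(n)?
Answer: 2*I*sqrt(229305)/5 ≈ 191.54*I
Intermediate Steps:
z(W) = W**2
B(U) = 2*U/(4 + U) (B(U) = (2*U)/(4 + U) = 2*U/(4 + U))
h(H, Q) = 1/5 (h(H, Q) = 6/5 + (-5 + 2*0/(4 + 0))/5 = 6/5 + (-5 + 2*0/4)/5 = 6/5 + (-5 + 2*0*(1/4))/5 = 6/5 + (-5 + 0)/5 = 6/5 + (1/5)*(-5) = 6/5 - 1 = 1/5)
sqrt(z(14)*h(-15, -14) - 36728) = sqrt(14**2*(1/5) - 36728) = sqrt(196*(1/5) - 36728) = sqrt(196/5 - 36728) = sqrt(-183444/5) = 2*I*sqrt(229305)/5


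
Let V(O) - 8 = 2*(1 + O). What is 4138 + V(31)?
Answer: 4210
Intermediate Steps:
V(O) = 10 + 2*O (V(O) = 8 + 2*(1 + O) = 8 + (2 + 2*O) = 10 + 2*O)
4138 + V(31) = 4138 + (10 + 2*31) = 4138 + (10 + 62) = 4138 + 72 = 4210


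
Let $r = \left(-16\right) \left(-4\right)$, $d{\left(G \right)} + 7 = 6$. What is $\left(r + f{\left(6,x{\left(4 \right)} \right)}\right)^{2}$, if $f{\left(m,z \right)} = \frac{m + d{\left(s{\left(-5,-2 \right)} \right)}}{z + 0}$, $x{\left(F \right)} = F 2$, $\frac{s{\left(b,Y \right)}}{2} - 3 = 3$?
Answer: $\frac{267289}{64} \approx 4176.4$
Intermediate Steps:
$s{\left(b,Y \right)} = 12$ ($s{\left(b,Y \right)} = 6 + 2 \cdot 3 = 6 + 6 = 12$)
$d{\left(G \right)} = -1$ ($d{\left(G \right)} = -7 + 6 = -1$)
$r = 64$
$x{\left(F \right)} = 2 F$
$f{\left(m,z \right)} = \frac{-1 + m}{z}$ ($f{\left(m,z \right)} = \frac{m - 1}{z + 0} = \frac{-1 + m}{z}$)
$\left(r + f{\left(6,x{\left(4 \right)} \right)}\right)^{2} = \left(64 + \frac{-1 + 6}{2 \cdot 4}\right)^{2} = \left(64 + \frac{1}{8} \cdot 5\right)^{2} = \left(64 + \frac{5}{8}\right)^{2} = \left(\frac{517}{8}\right)^{2} = \frac{267289}{64}$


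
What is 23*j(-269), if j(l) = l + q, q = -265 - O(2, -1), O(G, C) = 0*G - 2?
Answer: -12236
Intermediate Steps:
O(G, C) = -2 (O(G, C) = 0 - 2 = -2)
q = -263 (q = -265 - 1*(-2) = -265 + 2 = -263)
j(l) = -263 + l (j(l) = l - 263 = -263 + l)
23*j(-269) = 23*(-263 - 269) = 23*(-532) = -12236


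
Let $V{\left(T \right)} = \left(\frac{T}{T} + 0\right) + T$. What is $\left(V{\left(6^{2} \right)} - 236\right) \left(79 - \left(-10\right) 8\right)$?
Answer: $-31641$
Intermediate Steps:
$V{\left(T \right)} = 1 + T$ ($V{\left(T \right)} = \left(1 + 0\right) + T = 1 + T$)
$\left(V{\left(6^{2} \right)} - 236\right) \left(79 - \left(-10\right) 8\right) = \left(\left(1 + 6^{2}\right) - 236\right) \left(79 - \left(-10\right) 8\right) = \left(\left(1 + 36\right) - 236\right) \left(79 - -80\right) = \left(37 - 236\right) \left(79 + 80\right) = \left(-199\right) 159 = -31641$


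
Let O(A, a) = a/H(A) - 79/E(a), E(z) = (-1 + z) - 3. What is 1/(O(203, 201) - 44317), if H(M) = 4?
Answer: -788/34882515 ≈ -2.2590e-5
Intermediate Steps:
E(z) = -4 + z
O(A, a) = -79/(-4 + a) + a/4 (O(A, a) = a/4 - 79/(-4 + a) = -79/(-4 + a) + a/4)
1/(O(203, 201) - 44317) = 1/((-316 + 201*(-4 + 201))/(4*(-4 + 201)) - 44317) = 1/((¼)*(-316 + 201*197)/197 - 44317) = 1/((¼)*(1/197)*(-316 + 39597) - 44317) = 1/((¼)*(1/197)*39281 - 44317) = 1/(39281/788 - 44317) = 1/(-34882515/788) = -788/34882515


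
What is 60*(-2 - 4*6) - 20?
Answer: -1580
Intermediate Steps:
60*(-2 - 4*6) - 20 = 60*(-2 - 24) - 20 = 60*(-26) - 20 = -1560 - 20 = -1580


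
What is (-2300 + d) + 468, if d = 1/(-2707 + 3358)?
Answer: -1192631/651 ≈ -1832.0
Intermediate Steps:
d = 1/651 ≈ 0.0015361
(-2300 + d) + 468 = (-2300 + 1/651) + 468 = -1497299/651 + 468 = -1192631/651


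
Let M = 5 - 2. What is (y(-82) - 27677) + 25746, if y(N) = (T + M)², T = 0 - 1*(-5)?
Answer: -1867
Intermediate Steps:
T = 5 (T = 0 + 5 = 5)
M = 3
y(N) = 64 (y(N) = (5 + 3)² = 8² = 64)
(y(-82) - 27677) + 25746 = (64 - 27677) + 25746 = -27613 + 25746 = -1867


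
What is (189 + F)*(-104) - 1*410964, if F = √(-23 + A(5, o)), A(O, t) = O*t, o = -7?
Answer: -430620 - 104*I*√58 ≈ -4.3062e+5 - 792.04*I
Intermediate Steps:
F = I*√58 (F = √(-23 + 5*(-7)) = √(-23 - 35) = √(-58) = I*√58 ≈ 7.6158*I)
(189 + F)*(-104) - 1*410964 = (189 + I*√58)*(-104) - 1*410964 = (-19656 - 104*I*√58) - 410964 = -430620 - 104*I*√58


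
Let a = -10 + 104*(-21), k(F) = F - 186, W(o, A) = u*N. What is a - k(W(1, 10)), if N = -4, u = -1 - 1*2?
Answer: -2020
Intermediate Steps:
u = -3 (u = -1 - 2 = -3)
W(o, A) = 12 (W(o, A) = -3*(-4) = 12)
k(F) = -186 + F
a = -2194 (a = -10 - 2184 = -2194)
a - k(W(1, 10)) = -2194 - (-186 + 12) = -2194 - 1*(-174) = -2194 + 174 = -2020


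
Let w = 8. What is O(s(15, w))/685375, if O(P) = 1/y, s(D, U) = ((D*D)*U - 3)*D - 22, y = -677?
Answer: -1/463998875 ≈ -2.1552e-9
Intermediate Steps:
s(D, U) = -22 + D*(-3 + U*D²) (s(D, U) = (D²*U - 3)*D - 22 = (U*D² - 3)*D - 22 = (-3 + U*D²)*D - 22 = D*(-3 + U*D²) - 22 = -22 + D*(-3 + U*D²))
O(P) = -1/677 (O(P) = 1/(-677) = -1/677)
O(s(15, w))/685375 = -1/677/685375 = -1/677*1/685375 = -1/463998875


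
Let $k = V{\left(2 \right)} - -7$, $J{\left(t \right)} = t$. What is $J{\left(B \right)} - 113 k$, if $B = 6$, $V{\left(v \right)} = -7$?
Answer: $6$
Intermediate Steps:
$k = 0$ ($k = -7 - -7 = -7 + \left(10 - 3\right) = -7 + 7 = 0$)
$J{\left(B \right)} - 113 k = 6 - 0 = 6 + 0 = 6$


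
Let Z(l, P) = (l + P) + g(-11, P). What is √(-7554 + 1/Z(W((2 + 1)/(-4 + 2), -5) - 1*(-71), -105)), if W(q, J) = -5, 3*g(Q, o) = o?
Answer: I*√41365778/74 ≈ 86.914*I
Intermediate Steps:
g(Q, o) = o/3
Z(l, P) = l + 4*P/3 (Z(l, P) = (l + P) + P/3 = (P + l) + P/3 = l + 4*P/3)
√(-7554 + 1/Z(W((2 + 1)/(-4 + 2), -5) - 1*(-71), -105)) = √(-7554 + 1/((-5 - 1*(-71)) + (4/3)*(-105))) = √(-7554 + 1/((-5 + 71) - 140)) = √(-7554 + 1/(66 - 140)) = √(-7554 + 1/(-74)) = √(-7554 - 1/74) = √(-558997/74) = I*√41365778/74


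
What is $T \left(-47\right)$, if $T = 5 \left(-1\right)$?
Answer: $235$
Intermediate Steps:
$T = -5$
$T \left(-47\right) = \left(-5\right) \left(-47\right) = 235$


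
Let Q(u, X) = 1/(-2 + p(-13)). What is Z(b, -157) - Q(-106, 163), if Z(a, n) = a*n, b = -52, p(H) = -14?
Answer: 130625/16 ≈ 8164.1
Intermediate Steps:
Q(u, X) = -1/16 (Q(u, X) = 1/(-2 - 14) = 1/(-16) = -1/16)
Z(b, -157) - Q(-106, 163) = -52*(-157) - 1*(-1/16) = 8164 + 1/16 = 130625/16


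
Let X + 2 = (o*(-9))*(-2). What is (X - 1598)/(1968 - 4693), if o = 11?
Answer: 1402/2725 ≈ 0.51450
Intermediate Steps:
X = 196 (X = -2 + (11*(-9))*(-2) = -2 - 99*(-2) = -2 + 198 = 196)
(X - 1598)/(1968 - 4693) = (196 - 1598)/(1968 - 4693) = -1402/(-2725) = -1402*(-1/2725) = 1402/2725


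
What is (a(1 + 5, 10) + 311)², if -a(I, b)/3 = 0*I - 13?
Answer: 122500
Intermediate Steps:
a(I, b) = 39 (a(I, b) = -3*(0*I - 13) = -3*(0 - 13) = -3*(-13) = 39)
(a(1 + 5, 10) + 311)² = (39 + 311)² = 350² = 122500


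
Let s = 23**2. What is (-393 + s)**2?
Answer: 18496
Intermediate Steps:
s = 529
(-393 + s)**2 = (-393 + 529)**2 = 136**2 = 18496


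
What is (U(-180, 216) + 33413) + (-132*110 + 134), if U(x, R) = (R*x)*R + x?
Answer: -8379233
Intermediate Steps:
U(x, R) = x + x*R² (U(x, R) = x*R² + x = x + x*R²)
(U(-180, 216) + 33413) + (-132*110 + 134) = (-180*(1 + 216²) + 33413) + (-132*110 + 134) = (-180*(1 + 46656) + 33413) + (-14520 + 134) = (-180*46657 + 33413) - 14386 = (-8398260 + 33413) - 14386 = -8364847 - 14386 = -8379233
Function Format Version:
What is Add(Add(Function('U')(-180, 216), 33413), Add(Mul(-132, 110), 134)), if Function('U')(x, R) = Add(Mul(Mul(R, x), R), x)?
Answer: -8379233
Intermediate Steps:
Function('U')(x, R) = Add(x, Mul(x, Pow(R, 2))) (Function('U')(x, R) = Add(Mul(x, Pow(R, 2)), x) = Add(x, Mul(x, Pow(R, 2))))
Add(Add(Function('U')(-180, 216), 33413), Add(Mul(-132, 110), 134)) = Add(Add(Mul(-180, Add(1, Pow(216, 2))), 33413), Add(Mul(-132, 110), 134)) = Add(Add(Mul(-180, Add(1, 46656)), 33413), Add(-14520, 134)) = Add(Add(Mul(-180, 46657), 33413), -14386) = Add(Add(-8398260, 33413), -14386) = Add(-8364847, -14386) = -8379233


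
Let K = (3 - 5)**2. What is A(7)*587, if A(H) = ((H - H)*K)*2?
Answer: 0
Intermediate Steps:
K = 4 (K = (-2)**2 = 4)
A(H) = 0 (A(H) = ((H - H)*4)*2 = (0*4)*2 = 0*2 = 0)
A(7)*587 = 0*587 = 0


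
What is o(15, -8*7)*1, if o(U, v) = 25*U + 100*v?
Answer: -5225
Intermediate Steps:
o(15, -8*7)*1 = (25*15 + 100*(-8*7))*1 = (375 + 100*(-56))*1 = (375 - 5600)*1 = -5225*1 = -5225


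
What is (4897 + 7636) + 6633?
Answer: 19166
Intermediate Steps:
(4897 + 7636) + 6633 = 12533 + 6633 = 19166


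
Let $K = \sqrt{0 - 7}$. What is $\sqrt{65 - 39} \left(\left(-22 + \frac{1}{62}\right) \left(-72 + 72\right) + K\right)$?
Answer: $i \sqrt{182} \approx 13.491 i$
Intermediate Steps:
$K = i \sqrt{7}$ ($K = \sqrt{-7} = i \sqrt{7} \approx 2.6458 i$)
$\sqrt{65 - 39} \left(\left(-22 + \frac{1}{62}\right) \left(-72 + 72\right) + K\right) = \sqrt{65 - 39} \left(\left(-22 + \frac{1}{62}\right) \left(-72 + 72\right) + i \sqrt{7}\right) = \sqrt{26} \left(\left(-22 + \frac{1}{62}\right) 0 + i \sqrt{7}\right) = \sqrt{26} \left(\left(- \frac{1363}{62}\right) 0 + i \sqrt{7}\right) = \sqrt{26} \left(0 + i \sqrt{7}\right) = \sqrt{26} i \sqrt{7} = i \sqrt{182}$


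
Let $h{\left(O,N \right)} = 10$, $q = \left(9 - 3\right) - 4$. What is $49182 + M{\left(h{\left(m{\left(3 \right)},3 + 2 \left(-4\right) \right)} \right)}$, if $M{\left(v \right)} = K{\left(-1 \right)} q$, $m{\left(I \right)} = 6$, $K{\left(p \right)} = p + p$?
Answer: $49178$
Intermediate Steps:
$K{\left(p \right)} = 2 p$
$q = 2$ ($q = 6 - 4 = 2$)
$M{\left(v \right)} = -4$ ($M{\left(v \right)} = 2 \left(-1\right) 2 = \left(-2\right) 2 = -4$)
$49182 + M{\left(h{\left(m{\left(3 \right)},3 + 2 \left(-4\right) \right)} \right)} = 49182 - 4 = 49178$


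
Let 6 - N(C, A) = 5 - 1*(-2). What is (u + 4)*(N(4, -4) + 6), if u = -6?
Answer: -10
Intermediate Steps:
N(C, A) = -1 (N(C, A) = 6 - (5 - 1*(-2)) = 6 - (5 + 2) = 6 - 1*7 = 6 - 7 = -1)
(u + 4)*(N(4, -4) + 6) = (-6 + 4)*(-1 + 6) = -2*5 = -10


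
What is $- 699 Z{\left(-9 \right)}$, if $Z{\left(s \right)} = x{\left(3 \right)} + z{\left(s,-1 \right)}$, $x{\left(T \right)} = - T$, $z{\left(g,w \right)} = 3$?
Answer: $0$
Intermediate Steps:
$Z{\left(s \right)} = 0$ ($Z{\left(s \right)} = \left(-1\right) 3 + 3 = -3 + 3 = 0$)
$- 699 Z{\left(-9 \right)} = \left(-699\right) 0 = 0$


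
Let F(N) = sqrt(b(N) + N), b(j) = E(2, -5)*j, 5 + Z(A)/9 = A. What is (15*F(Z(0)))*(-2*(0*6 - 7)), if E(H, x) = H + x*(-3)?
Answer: 1890*I*sqrt(10) ≈ 5976.7*I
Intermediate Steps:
Z(A) = -45 + 9*A
E(H, x) = H - 3*x
b(j) = 17*j (b(j) = (2 - 3*(-5))*j = (2 + 15)*j = 17*j)
F(N) = 3*sqrt(2)*sqrt(N) (F(N) = sqrt(17*N + N) = sqrt(18*N) = 3*sqrt(2)*sqrt(N))
(15*F(Z(0)))*(-2*(0*6 - 7)) = (15*(3*sqrt(2)*sqrt(-45 + 9*0)))*(-2*(0*6 - 7)) = (15*(3*sqrt(2)*sqrt(-45 + 0)))*(-2*(0 - 7)) = (15*(3*sqrt(2)*sqrt(-45)))*(-2*(-7)) = (15*(3*sqrt(2)*(3*I*sqrt(5))))*14 = (15*(9*I*sqrt(10)))*14 = (135*I*sqrt(10))*14 = 1890*I*sqrt(10)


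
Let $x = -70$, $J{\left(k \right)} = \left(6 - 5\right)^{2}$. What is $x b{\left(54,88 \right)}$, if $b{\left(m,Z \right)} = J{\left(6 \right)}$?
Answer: $-70$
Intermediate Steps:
$J{\left(k \right)} = 1$ ($J{\left(k \right)} = 1^{2} = 1$)
$b{\left(m,Z \right)} = 1$
$x b{\left(54,88 \right)} = \left(-70\right) 1 = -70$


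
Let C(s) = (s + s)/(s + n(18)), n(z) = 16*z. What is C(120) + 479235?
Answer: 8147005/17 ≈ 4.7924e+5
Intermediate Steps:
C(s) = 2*s/(288 + s) (C(s) = (s + s)/(s + 16*18) = (2*s)/(s + 288) = (2*s)/(288 + s) = 2*s/(288 + s))
C(120) + 479235 = 2*120/(288 + 120) + 479235 = 2*120/408 + 479235 = 2*120*(1/408) + 479235 = 10/17 + 479235 = 8147005/17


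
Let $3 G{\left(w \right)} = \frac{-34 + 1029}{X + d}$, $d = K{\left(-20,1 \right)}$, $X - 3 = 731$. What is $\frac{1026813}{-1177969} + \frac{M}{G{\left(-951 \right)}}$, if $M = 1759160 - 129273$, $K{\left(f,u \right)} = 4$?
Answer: $\frac{137122011556797}{37809005} \approx 3.6267 \cdot 10^{6}$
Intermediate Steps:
$X = 734$ ($X = 3 + 731 = 734$)
$M = 1629887$ ($M = 1759160 - 129273 = 1629887$)
$d = 4$
$G{\left(w \right)} = \frac{995}{2214}$ ($G{\left(w \right)} = \frac{\left(-34 + 1029\right) \frac{1}{734 + 4}}{3} = \frac{995 \cdot \frac{1}{738}}{3} = \frac{1}{3} \cdot \frac{995}{738} = \frac{995}{2214}$)
$\frac{1026813}{-1177969} + \frac{M}{G{\left(-951 \right)}} = \frac{1026813}{-1177969} + \frac{1629887}{\frac{995}{2214}} = 1026813 \left(- \frac{1}{1177969}\right) + 1629887 \cdot \frac{2214}{995} = - \frac{33123}{37999} + \frac{3608569818}{995} = \frac{137122011556797}{37809005}$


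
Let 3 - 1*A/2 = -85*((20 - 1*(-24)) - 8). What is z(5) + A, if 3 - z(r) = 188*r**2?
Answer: 1429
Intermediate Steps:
A = 6126 (A = 6 - (-170)*((20 - 1*(-24)) - 8) = 6 - (-170)*((20 + 24) - 8) = 6 - (-170)*(44 - 8) = 6 - (-170)*36 = 6 - 2*(-3060) = 6 + 6120 = 6126)
z(r) = 3 - 188*r**2
z(5) + A = (3 - 188*5**2) + 6126 = (3 - 188*25) + 6126 = (3 - 4700) + 6126 = -4697 + 6126 = 1429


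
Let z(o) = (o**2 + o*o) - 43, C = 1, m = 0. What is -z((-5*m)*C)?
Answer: 43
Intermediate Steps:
z(o) = -43 + 2*o**2 (z(o) = (o**2 + o**2) - 43 = 2*o**2 - 43 = -43 + 2*o**2)
-z((-5*m)*C) = -(-43 + 2*(-5*0*1)**2) = -(-43 + 2*(0*1)**2) = -(-43 + 2*0**2) = -(-43 + 2*0) = -(-43 + 0) = -1*(-43) = 43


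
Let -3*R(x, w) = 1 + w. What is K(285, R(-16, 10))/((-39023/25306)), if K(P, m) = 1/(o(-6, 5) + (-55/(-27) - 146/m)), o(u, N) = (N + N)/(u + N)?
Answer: -7515882/369196603 ≈ -0.020357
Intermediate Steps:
o(u, N) = 2*N/(N + u) (o(u, N) = (2*N)/(N + u) = 2*N/(N + u))
R(x, w) = -⅓ - w/3 (R(x, w) = -(1 + w)/3 = -⅓ - w/3)
K(P, m) = 1/(-215/27 - 146/m) (K(P, m) = 1/(2*5/(5 - 6) + (-55/(-27) - 146/m)) = 1/(2*5/(-1) + (-55*(-1/27) - 146/m)) = 1/(2*5*(-1) + (55/27 - 146/m)) = 1/(-10 + (55/27 - 146/m)) = 1/(-215/27 - 146/m))
K(285, R(-16, 10))/((-39023/25306)) = (27*(-⅓ - ⅓*10)/(-3942 - 215*(-⅓ - ⅓*10)))/((-39023/25306)) = (27*(-⅓ - 10/3)/(-3942 - 215*(-⅓ - 10/3)))/((-39023*1/25306)) = (27*(-11/3)/(-3942 - 215*(-11/3)))/(-39023/25306) = (27*(-11/3)/(-3942 + 2365/3))*(-25306/39023) = (27*(-11/3)/(-9461/3))*(-25306/39023) = (27*(-11/3)*(-3/9461))*(-25306/39023) = (297/9461)*(-25306/39023) = -7515882/369196603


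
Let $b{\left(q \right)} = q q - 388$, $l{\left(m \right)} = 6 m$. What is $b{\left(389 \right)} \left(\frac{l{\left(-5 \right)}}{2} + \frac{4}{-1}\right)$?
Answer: $-2867727$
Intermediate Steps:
$b{\left(q \right)} = -388 + q^{2}$ ($b{\left(q \right)} = q^{2} - 388 = -388 + q^{2}$)
$b{\left(389 \right)} \left(\frac{l{\left(-5 \right)}}{2} + \frac{4}{-1}\right) = \left(-388 + 389^{2}\right) \left(\frac{6 \left(-5\right)}{2} + \frac{4}{-1}\right) = \left(-388 + 151321\right) \left(\left(-30\right) \frac{1}{2} + 4 \left(-1\right)\right) = 150933 \left(-15 - 4\right) = 150933 \left(-19\right) = -2867727$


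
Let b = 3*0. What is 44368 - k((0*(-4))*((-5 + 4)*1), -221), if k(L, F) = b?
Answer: 44368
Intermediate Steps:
b = 0
k(L, F) = 0
44368 - k((0*(-4))*((-5 + 4)*1), -221) = 44368 - 1*0 = 44368 + 0 = 44368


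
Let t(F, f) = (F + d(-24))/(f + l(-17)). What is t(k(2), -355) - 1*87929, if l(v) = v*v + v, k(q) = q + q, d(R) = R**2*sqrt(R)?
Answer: -7298111/83 - 1152*I*sqrt(6)/83 ≈ -87929.0 - 33.998*I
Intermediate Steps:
d(R) = R**(5/2)
k(q) = 2*q
l(v) = v + v**2 (l(v) = v**2 + v = v + v**2)
t(F, f) = (F + 1152*I*sqrt(6))/(272 + f) (t(F, f) = (F + (-24)**(5/2))/(f - 17*(1 - 17)) = (F + 1152*I*sqrt(6))/(f - 17*(-16)) = (F + 1152*I*sqrt(6))/(f + 272) = (F + 1152*I*sqrt(6))/(272 + f))
t(k(2), -355) - 1*87929 = (2*2 + 1152*I*sqrt(6))/(272 - 355) - 1*87929 = (4 + 1152*I*sqrt(6))/(-83) - 87929 = -(4 + 1152*I*sqrt(6))/83 - 87929 = (-4/83 - 1152*I*sqrt(6)/83) - 87929 = -7298111/83 - 1152*I*sqrt(6)/83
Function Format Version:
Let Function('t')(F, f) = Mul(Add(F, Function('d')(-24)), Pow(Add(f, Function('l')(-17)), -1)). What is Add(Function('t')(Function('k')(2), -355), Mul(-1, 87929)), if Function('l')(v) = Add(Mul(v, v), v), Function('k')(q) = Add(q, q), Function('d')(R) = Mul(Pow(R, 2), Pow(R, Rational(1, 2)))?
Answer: Add(Rational(-7298111, 83), Mul(Rational(-1152, 83), I, Pow(6, Rational(1, 2)))) ≈ Add(-87929., Mul(-33.998, I))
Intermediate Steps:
Function('d')(R) = Pow(R, Rational(5, 2))
Function('k')(q) = Mul(2, q)
Function('l')(v) = Add(v, Pow(v, 2)) (Function('l')(v) = Add(Pow(v, 2), v) = Add(v, Pow(v, 2)))
Function('t')(F, f) = Mul(Pow(Add(272, f), -1), Add(F, Mul(1152, I, Pow(6, Rational(1, 2))))) (Function('t')(F, f) = Mul(Add(F, Pow(-24, Rational(5, 2))), Pow(Add(f, Mul(-17, Add(1, -17))), -1)) = Mul(Add(F, Mul(1152, I, Pow(6, Rational(1, 2)))), Pow(Add(f, Mul(-17, -16)), -1)) = Mul(Add(F, Mul(1152, I, Pow(6, Rational(1, 2)))), Pow(Add(f, 272), -1)) = Mul(Add(F, Mul(1152, I, Pow(6, Rational(1, 2)))), Pow(Add(272, f), -1)) = Mul(Pow(Add(272, f), -1), Add(F, Mul(1152, I, Pow(6, Rational(1, 2))))))
Add(Function('t')(Function('k')(2), -355), Mul(-1, 87929)) = Add(Mul(Pow(Add(272, -355), -1), Add(Mul(2, 2), Mul(1152, I, Pow(6, Rational(1, 2))))), Mul(-1, 87929)) = Add(Mul(Pow(-83, -1), Add(4, Mul(1152, I, Pow(6, Rational(1, 2))))), -87929) = Add(Mul(Rational(-1, 83), Add(4, Mul(1152, I, Pow(6, Rational(1, 2))))), -87929) = Add(Add(Rational(-4, 83), Mul(Rational(-1152, 83), I, Pow(6, Rational(1, 2)))), -87929) = Add(Rational(-7298111, 83), Mul(Rational(-1152, 83), I, Pow(6, Rational(1, 2))))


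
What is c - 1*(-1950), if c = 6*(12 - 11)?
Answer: 1956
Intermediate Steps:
c = 6 (c = 6*1 = 6)
c - 1*(-1950) = 6 - 1*(-1950) = 6 + 1950 = 1956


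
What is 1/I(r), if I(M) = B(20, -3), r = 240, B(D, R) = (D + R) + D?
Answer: 1/37 ≈ 0.027027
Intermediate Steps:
B(D, R) = R + 2*D
I(M) = 37 (I(M) = -3 + 2*20 = -3 + 40 = 37)
1/I(r) = 1/37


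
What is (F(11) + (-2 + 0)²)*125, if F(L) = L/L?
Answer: 625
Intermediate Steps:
F(L) = 1
(F(11) + (-2 + 0)²)*125 = (1 + (-2 + 0)²)*125 = (1 + (-2)²)*125 = (1 + 4)*125 = 5*125 = 625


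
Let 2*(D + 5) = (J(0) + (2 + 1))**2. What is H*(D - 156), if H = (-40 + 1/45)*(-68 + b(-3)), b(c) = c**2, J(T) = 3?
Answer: -15178163/45 ≈ -3.3729e+5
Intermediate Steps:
D = 13 (D = -5 + (3 + (2 + 1))**2/2 = -5 + (3 + 3)**2/2 = -5 + (1/2)*6**2 = -5 + (1/2)*36 = -5 + 18 = 13)
H = 106141/45 (H = (-40 + 1/45)*(-68 + (-3)**2) = (-40 + 1/45)*(-68 + 9) = -1799/45*(-59) = 106141/45 ≈ 2358.7)
H*(D - 156) = 106141*(13 - 156)/45 = (106141/45)*(-143) = -15178163/45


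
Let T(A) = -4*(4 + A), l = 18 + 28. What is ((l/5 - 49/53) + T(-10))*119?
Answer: 1017807/265 ≈ 3840.8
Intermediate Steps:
l = 46
T(A) = -16 - 4*A
((l/5 - 49/53) + T(-10))*119 = ((46/5 - 49/53) + (-16 - 4*(-10)))*119 = ((46*(1/5) - 49*1/53) + (-16 + 40))*119 = ((46/5 - 49/53) + 24)*119 = (2193/265 + 24)*119 = (8553/265)*119 = 1017807/265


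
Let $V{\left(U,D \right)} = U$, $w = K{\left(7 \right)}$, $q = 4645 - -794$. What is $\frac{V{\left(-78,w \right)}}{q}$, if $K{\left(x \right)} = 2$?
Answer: $- \frac{26}{1813} \approx -0.014341$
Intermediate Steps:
$q = 5439$ ($q = 4645 + 794 = 5439$)
$w = 2$
$\frac{V{\left(-78,w \right)}}{q} = - \frac{78}{5439} = \left(-78\right) \frac{1}{5439} = - \frac{26}{1813}$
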